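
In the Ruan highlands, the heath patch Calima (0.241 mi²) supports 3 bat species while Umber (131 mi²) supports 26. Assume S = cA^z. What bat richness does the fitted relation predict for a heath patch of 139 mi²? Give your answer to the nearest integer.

z = ln(26/3) / ln(131/0.241) = 2.1595 / 6.2982 = 0.3429
c = 3 / 0.241^0.3429 = 3 / 0.6139 = 4.887
S₃ = 4.887 × 139^0.3429 = 4.887 × 5.43 ≈ 26.53

27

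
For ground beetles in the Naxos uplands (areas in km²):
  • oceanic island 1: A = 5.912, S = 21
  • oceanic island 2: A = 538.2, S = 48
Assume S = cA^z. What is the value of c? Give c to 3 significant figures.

z = ln(S₂/S₁) / ln(A₂/A₁) = ln(48/21) / ln(538.2/5.912) = 0.8267 / 4.5112 = 0.1832
c = S₁ / A₁^z = 21 / 5.912^0.1832 = 21 / 1.385 = 15.16

15.2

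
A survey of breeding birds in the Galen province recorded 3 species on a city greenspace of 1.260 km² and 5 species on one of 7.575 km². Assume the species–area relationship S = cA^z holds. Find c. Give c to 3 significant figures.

z = ln(S₂/S₁) / ln(A₂/A₁) = ln(5/3) / ln(7.575/1.26) = 0.5108 / 1.7937 = 0.2848
c = S₁ / A₁^z = 3 / 1.26^0.2848 = 3 / 1.068 = 2.809

2.81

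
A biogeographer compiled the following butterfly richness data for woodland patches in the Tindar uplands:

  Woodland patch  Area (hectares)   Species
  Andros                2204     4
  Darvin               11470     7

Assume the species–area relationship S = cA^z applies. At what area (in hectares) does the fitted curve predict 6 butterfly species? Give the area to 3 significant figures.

z = ln(7/4) / ln(11470/2204) = 0.5596 / 1.6495 = 0.3393
c = 4 / 2204^0.3393 = 4 / 13.62 = 0.2936
A = (6/0.2936)^(1/0.3393) ⇒ ln A = ln(20.43)/0.3393 = 8.8931
A = e^8.8931 ≈ 7282 hectares

7280 hectares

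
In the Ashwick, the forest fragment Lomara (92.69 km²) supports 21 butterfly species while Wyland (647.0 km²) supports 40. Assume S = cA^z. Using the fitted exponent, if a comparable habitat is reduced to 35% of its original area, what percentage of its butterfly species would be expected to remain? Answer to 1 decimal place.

70.6%

z = ln(40/21) / ln(647/92.69) = 0.6444 / 1.9431 = 0.3316
S_new/S_old = (A_new/A_old)^z = 0.35^0.3316 = exp(0.3316 × -1.0498) = 0.706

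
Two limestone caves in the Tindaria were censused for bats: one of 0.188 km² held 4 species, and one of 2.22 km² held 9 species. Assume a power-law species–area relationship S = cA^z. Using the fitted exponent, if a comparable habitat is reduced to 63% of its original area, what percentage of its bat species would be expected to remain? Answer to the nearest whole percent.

z = ln(9/4) / ln(2.22/0.188) = 0.8109 / 2.4688 = 0.3285
S_new/S_old = (A_new/A_old)^z = 0.63^0.3285 = exp(0.3285 × -0.4620) = 0.8592

86%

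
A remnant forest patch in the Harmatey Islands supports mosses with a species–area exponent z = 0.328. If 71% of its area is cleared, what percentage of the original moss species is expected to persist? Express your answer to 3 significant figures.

S_new/S_old = (A_new/A_old)^z = 0.29^0.328
= exp(0.328 × ln 0.29) = exp(0.328 × -1.2379) = exp(-0.4060) ≈ 0.6663

66.6%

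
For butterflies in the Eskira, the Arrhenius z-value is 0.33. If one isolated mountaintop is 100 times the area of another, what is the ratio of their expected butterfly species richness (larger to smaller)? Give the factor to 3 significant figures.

S₂/S₁ = (A₂/A₁)^z = 100^0.33
ln(S₂/S₁) = 0.33 × ln 100 = 0.33 × 4.6052 = 1.5197
S₂/S₁ = e^1.5197 ≈ 4.571

4.57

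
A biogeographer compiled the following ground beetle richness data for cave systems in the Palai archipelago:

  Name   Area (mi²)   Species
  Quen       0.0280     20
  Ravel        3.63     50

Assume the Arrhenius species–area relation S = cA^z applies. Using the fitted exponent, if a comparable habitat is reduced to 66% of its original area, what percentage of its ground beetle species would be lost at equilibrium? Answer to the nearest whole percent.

8%

z = ln(50/20) / ln(3.63/0.028) = 0.9163 / 4.8648 = 0.1884
S_new/S_old = (A_new/A_old)^z = 0.66^0.1884 = exp(0.1884 × -0.4155) = 0.9247
Fraction lost = 1 − 0.9247 = 0.07528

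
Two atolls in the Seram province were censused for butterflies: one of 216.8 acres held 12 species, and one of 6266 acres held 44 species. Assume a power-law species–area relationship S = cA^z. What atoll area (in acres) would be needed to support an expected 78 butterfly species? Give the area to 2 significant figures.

z = ln(44/12) / ln(6266/216.8) = 1.2993 / 3.3639 = 0.3862
c = 12 / 216.8^0.3862 = 12 / 7.985 = 1.503
A = (78/1.503)^(1/0.3862) ⇒ ln A = ln(51.9)/0.3862 = 10.2252
A = e^10.2252 ≈ 27589 acres

28000 acres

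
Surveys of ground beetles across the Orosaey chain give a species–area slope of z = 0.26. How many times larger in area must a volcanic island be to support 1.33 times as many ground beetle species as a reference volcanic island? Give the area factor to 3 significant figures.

2.99

(A₂/A₁)^0.26 = 1.33, so A₂/A₁ = 1.33^(1/0.26) = 1.33^3.846
ln(A₂/A₁) = ln 1.33 / 0.26 = 0.2852 / 0.26 = 1.0968
A₂/A₁ = e^1.0968 ≈ 2.995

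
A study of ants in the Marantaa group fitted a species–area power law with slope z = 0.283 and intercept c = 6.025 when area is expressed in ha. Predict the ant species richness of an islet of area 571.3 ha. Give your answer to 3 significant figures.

S = 6.025 × 571.3^0.283
ln S = ln 6.025 + 0.283 × ln 571.3 = 1.7959 + 0.283 × 6.3479 = 3.5924
S = e^3.5924 ≈ 36.32

36.3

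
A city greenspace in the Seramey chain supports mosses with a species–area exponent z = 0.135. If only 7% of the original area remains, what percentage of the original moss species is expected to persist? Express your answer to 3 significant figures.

S_new/S_old = (A_new/A_old)^z = 0.07^0.135
= exp(0.135 × ln 0.07) = exp(0.135 × -2.6593) = exp(-0.3590) ≈ 0.6984

69.8%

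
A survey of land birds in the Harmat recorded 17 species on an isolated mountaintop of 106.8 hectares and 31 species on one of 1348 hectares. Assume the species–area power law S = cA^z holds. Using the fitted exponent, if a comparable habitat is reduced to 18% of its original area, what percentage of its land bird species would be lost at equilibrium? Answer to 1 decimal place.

z = ln(31/17) / ln(1348/106.8) = 0.6008 / 2.5354 = 0.2370
S_new/S_old = (A_new/A_old)^z = 0.18^0.2370 = exp(0.2370 × -1.7148) = 0.6661
Fraction lost = 1 − 0.6661 = 0.3339

33.4%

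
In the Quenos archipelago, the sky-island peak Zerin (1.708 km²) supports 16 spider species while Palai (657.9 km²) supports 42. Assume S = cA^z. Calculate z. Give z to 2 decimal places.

0.16

Taking logs: ln S = ln c + z ln A, so z = (ln S₂ − ln S₁)/(ln A₂ − ln A₁).
z = ln(42/16) / ln(657.9/1.708) = ln(2.625) / ln(385.2) = 0.9651 / 5.9537 = 0.1621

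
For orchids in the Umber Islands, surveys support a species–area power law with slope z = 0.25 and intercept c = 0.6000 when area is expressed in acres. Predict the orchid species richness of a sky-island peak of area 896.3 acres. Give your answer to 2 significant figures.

3.3

S = 0.6 × 896.3^0.25
ln S = ln 0.6 + 0.25 × ln 896.3 = -0.5108 + 0.25 × 6.7983 = 1.1887
S = e^1.1887 ≈ 3.283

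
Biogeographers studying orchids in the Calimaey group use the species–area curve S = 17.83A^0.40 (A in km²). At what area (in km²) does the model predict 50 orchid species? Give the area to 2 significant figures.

13 km²

50 = 17.83 × A^0.4  ⇒  A^0.4 = 50/17.83 = 2.804
ln A = ln(2.804) / 0.4 = 1.0311 / 0.4 = 2.5779
A = e^2.5779 ≈ 13.17 km²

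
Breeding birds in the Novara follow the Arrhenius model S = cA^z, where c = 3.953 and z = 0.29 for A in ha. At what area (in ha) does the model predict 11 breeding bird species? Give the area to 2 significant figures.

34 ha

11 = 3.953 × A^0.29  ⇒  A^0.29 = 11/3.953 = 2.783
ln A = ln(2.783) / 0.29 = 1.0234 / 0.29 = 3.5290
A = e^3.5290 ≈ 34.09 ha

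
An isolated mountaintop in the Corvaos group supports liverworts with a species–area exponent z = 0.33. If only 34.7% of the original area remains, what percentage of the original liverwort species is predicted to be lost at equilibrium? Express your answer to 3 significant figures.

S_new/S_old = (A_new/A_old)^z = 0.347^0.33
= exp(0.33 × ln 0.347) = exp(0.33 × -1.0584) = exp(-0.3493) ≈ 0.7052
Fraction lost = 1 − 0.7052 = 0.2948

29.5%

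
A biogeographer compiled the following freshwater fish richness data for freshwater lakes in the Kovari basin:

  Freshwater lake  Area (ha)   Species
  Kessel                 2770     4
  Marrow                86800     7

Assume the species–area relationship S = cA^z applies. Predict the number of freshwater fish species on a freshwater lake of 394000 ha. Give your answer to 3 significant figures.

8.95

z = ln(7/4) / ln(86800/2770) = 0.5596 / 3.4448 = 0.1625
c = 4 / 2770^0.1625 = 4 / 3.624 = 1.104
S₃ = 1.104 × 394000^0.1625 = 1.104 × 8.11 ≈ 8.95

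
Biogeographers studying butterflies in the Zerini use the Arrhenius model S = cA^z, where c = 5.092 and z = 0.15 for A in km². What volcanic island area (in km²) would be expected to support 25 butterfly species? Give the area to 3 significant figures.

25 = 5.092 × A^0.15  ⇒  A^0.15 = 25/5.092 = 4.91
ln A = ln(4.91) / 0.15 = 1.5912 / 0.15 = 10.6080
A = e^10.6080 ≈ 40459 km²

40500 km²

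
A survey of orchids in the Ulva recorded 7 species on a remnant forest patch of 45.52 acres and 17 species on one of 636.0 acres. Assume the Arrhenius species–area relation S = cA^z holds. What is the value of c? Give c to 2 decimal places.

z = ln(S₂/S₁) / ln(A₂/A₁) = ln(17/7) / ln(636/45.52) = 0.8873 / 2.6370 = 0.3365
c = S₁ / A₁^z = 7 / 45.52^0.3365 = 7 / 3.614 = 1.937

1.94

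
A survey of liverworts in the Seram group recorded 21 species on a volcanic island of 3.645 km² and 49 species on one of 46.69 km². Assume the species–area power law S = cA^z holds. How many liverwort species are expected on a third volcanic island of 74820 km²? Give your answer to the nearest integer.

z = ln(49/21) / ln(46.69/3.645) = 0.8473 / 2.5502 = 0.3323
c = 21 / 3.645^0.3323 = 21 / 1.537 = 13.66
S₃ = 13.66 × 74820^0.3323 = 13.66 × 41.63 ≈ 568.8

569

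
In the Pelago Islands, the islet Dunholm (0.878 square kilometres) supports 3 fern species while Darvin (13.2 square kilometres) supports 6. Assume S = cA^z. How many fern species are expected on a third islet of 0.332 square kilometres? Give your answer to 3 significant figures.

2.34

z = ln(6/3) / ln(13.2/0.878) = 0.6931 / 2.7103 = 0.2557
c = 3 / 0.878^0.2557 = 3 / 0.9673 = 3.102
S₃ = 3.102 × 0.332^0.2557 = 3.102 × 0.7543 ≈ 2.339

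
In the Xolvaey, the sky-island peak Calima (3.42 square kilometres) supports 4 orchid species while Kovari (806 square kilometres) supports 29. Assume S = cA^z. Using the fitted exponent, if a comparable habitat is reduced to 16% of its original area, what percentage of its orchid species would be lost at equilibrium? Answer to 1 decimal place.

48.6%

z = ln(29/4) / ln(806/3.42) = 1.9810 / 5.4624 = 0.3627
S_new/S_old = (A_new/A_old)^z = 0.16^0.3627 = exp(0.3627 × -1.8326) = 0.5145
Fraction lost = 1 − 0.5145 = 0.4855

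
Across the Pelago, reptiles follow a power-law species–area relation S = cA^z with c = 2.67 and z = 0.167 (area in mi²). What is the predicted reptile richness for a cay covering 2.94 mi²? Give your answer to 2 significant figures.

3.2

S = 2.67 × 2.94^0.167
ln S = ln 2.67 + 0.167 × ln 2.94 = 0.9821 + 0.167 × 1.0784 = 1.1622
S = e^1.1622 ≈ 3.197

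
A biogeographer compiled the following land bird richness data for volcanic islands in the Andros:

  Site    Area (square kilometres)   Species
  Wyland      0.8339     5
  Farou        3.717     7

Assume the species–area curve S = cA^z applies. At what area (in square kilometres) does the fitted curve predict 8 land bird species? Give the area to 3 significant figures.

z = ln(7/5) / ln(3.717/0.8339) = 0.3365 / 1.4946 = 0.2251
c = 5 / 0.8339^0.2251 = 5 / 0.9599 = 5.209
A = (8/5.209)^(1/0.2251) ⇒ ln A = ln(1.536)/0.2251 = 1.9060
A = e^1.9060 ≈ 6.726 square kilometres

6.73 square kilometres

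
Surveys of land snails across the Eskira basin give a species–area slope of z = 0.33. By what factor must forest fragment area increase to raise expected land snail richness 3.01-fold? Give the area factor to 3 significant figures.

28.2

(A₂/A₁)^0.33 = 3.01, so A₂/A₁ = 3.01^(1/0.33) = 3.01^3.03
ln(A₂/A₁) = ln 3.01 / 0.33 = 1.1019 / 0.33 = 3.3392
A₂/A₁ = e^3.3392 ≈ 28.2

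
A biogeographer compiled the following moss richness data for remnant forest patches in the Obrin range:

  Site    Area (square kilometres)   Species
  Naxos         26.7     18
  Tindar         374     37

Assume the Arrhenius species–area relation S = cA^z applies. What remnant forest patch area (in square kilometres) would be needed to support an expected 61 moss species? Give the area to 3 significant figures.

2330 square kilometres

z = ln(37/18) / ln(374/26.7) = 0.7205 / 2.6396 = 0.2730
c = 18 / 26.7^0.2730 = 18 / 2.451 = 7.343
A = (61/7.343)^(1/0.2730) ⇒ ln A = ln(8.307)/0.2730 = 7.7558
A = e^7.7558 ≈ 2335 square kilometres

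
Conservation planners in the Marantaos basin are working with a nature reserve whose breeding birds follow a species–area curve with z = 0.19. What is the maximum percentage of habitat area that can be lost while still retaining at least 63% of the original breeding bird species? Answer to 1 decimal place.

91.2%

Need (A_new/A_old)^0.19 = 0.63, so A_new/A_old = 0.63^(1/0.19) = 0.63^5.263
ln(A_new/A_old) = ln 0.63 / 0.19 = -0.4620 / 0.19 = -2.4318
A_new/A_old = e^-2.4318 ≈ 0.08788
Fraction that can be lost = 1 − 0.08788 = 0.9121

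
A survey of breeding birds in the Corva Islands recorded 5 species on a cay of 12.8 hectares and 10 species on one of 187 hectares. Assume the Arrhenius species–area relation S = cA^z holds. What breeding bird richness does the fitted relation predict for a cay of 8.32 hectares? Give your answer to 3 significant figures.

4.47

z = ln(10/5) / ln(187/12.8) = 0.6931 / 2.6817 = 0.2585
c = 5 / 12.8^0.2585 = 5 / 1.933 = 2.587
S₃ = 2.587 × 8.32^0.2585 = 2.587 × 1.729 ≈ 4.473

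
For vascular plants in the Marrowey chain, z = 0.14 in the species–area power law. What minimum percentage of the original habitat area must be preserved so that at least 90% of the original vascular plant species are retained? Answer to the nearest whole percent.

47%

Need (A_new/A_old)^0.14 = 0.9, so A_new/A_old = 0.9^(1/0.14) = 0.9^7.143
ln(A_new/A_old) = ln 0.9 / 0.14 = -0.1054 / 0.14 = -0.7526
A_new/A_old = e^-0.7526 ≈ 0.4712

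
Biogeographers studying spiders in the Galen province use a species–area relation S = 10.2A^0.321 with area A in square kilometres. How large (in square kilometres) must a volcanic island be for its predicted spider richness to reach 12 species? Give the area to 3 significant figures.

1.66 square kilometres

12 = 10.2 × A^0.321  ⇒  A^0.321 = 12/10.2 = 1.176
ln A = ln(1.176) / 0.321 = 0.1625 / 0.321 = 0.5063
A = e^0.5063 ≈ 1.659 square kilometres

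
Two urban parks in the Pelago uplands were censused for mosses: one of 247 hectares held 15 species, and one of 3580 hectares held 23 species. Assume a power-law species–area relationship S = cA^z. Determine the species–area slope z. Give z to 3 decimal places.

Taking logs: ln S = ln c + z ln A, so z = (ln S₂ − ln S₁)/(ln A₂ − ln A₁).
z = ln(23/15) / ln(3580/247) = ln(1.533) / ln(14.49) = 0.4274 / 2.6737 = 0.1599

0.160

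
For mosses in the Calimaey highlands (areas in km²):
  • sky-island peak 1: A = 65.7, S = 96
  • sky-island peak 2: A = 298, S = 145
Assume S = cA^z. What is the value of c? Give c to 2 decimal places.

z = ln(S₂/S₁) / ln(A₂/A₁) = ln(145/96) / ln(298/65.7) = 0.4124 / 1.5120 = 0.2727
c = S₁ / A₁^z = 96 / 65.7^0.2727 = 96 / 3.131 = 30.66

30.66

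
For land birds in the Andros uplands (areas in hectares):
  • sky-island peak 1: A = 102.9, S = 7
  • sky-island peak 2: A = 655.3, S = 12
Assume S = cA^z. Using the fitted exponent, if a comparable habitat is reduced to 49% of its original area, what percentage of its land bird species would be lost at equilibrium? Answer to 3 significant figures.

z = ln(12/7) / ln(655.3/102.9) = 0.5390 / 1.8513 = 0.2911
S_new/S_old = (A_new/A_old)^z = 0.49^0.2911 = exp(0.2911 × -0.7133) = 0.8125
Fraction lost = 1 − 0.8125 = 0.1875

18.8%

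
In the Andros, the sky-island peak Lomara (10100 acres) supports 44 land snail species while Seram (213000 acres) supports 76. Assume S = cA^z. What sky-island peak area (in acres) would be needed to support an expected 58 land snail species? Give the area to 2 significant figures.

z = ln(76/44) / ln(213000/10100) = 0.5465 / 3.0488 = 0.1793
c = 44 / 10100^0.1793 = 44 / 5.222 = 8.426
A = (58/8.426)^(1/0.1793) ⇒ ln A = ln(6.884)/0.1793 = 10.7613
A = e^10.7613 ≈ 47160 acres

47000 acres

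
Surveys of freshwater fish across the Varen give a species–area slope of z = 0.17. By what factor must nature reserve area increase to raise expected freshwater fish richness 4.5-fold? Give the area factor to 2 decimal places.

(A₂/A₁)^0.17 = 4.5, so A₂/A₁ = 4.5^(1/0.17) = 4.5^5.882
ln(A₂/A₁) = ln 4.5 / 0.17 = 1.5041 / 0.17 = 8.8475
A₂/A₁ = e^8.8475 ≈ 6957

6957.07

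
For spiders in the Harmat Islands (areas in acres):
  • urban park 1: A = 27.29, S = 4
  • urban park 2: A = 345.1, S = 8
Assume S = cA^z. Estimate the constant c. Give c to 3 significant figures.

1.62

z = ln(S₂/S₁) / ln(A₂/A₁) = ln(8/4) / ln(345.1/27.29) = 0.6931 / 2.5373 = 0.2732
c = S₁ / A₁^z = 4 / 27.29^0.2732 = 4 / 2.468 = 1.621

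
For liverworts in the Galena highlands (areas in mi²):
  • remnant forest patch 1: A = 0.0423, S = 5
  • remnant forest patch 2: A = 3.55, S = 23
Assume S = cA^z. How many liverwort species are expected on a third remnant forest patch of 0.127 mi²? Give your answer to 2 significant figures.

z = ln(23/5) / ln(3.55/0.0423) = 1.5261 / 4.4299 = 0.3445
c = 5 / 0.0423^0.3445 = 5 / 0.3363 = 14.87
S₃ = 14.87 × 0.127^0.3445 = 14.87 × 0.4912 ≈ 7.302

7.3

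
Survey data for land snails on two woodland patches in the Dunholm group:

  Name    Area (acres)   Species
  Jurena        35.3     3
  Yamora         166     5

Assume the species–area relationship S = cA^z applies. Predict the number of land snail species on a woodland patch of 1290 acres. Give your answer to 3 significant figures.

9.84

z = ln(5/3) / ln(166/35.3) = 0.5108 / 1.5481 = 0.3300
c = 3 / 35.3^0.3300 = 3 / 3.241 = 0.9256
S₃ = 0.9256 × 1290^0.3300 = 0.9256 × 10.63 ≈ 9.836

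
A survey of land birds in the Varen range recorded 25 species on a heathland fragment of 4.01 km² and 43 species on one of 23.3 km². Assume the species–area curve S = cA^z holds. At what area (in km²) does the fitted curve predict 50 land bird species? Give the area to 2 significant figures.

38 km²

z = ln(43/25) / ln(23.3/4.01) = 0.5423 / 1.7597 = 0.3082
c = 25 / 4.01^0.3082 = 25 / 1.534 = 16.29
A = (50/16.29)^(1/0.3082) ⇒ ln A = ln(3.068)/0.3082 = 3.6378
A = e^3.6378 ≈ 38.01 km²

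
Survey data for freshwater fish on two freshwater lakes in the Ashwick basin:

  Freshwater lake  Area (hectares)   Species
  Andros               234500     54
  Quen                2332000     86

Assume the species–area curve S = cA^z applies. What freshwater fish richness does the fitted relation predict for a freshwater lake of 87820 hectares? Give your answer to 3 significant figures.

44.3

z = ln(86/54) / ln(2332000/234500) = 0.4654 / 2.2970 = 0.2026
c = 54 / 234500^0.2026 = 54 / 12.24 = 4.41
S₃ = 4.41 × 87820^0.2026 = 4.41 × 10.04 ≈ 44.26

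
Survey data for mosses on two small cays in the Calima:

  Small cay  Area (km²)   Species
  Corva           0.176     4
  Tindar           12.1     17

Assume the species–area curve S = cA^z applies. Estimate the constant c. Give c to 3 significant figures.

7.25

z = ln(S₂/S₁) / ln(A₂/A₁) = ln(17/4) / ln(12.1/0.176) = 1.4469 / 4.2305 = 0.3420
c = S₁ / A₁^z = 4 / 0.176^0.3420 = 4 / 0.552 = 7.246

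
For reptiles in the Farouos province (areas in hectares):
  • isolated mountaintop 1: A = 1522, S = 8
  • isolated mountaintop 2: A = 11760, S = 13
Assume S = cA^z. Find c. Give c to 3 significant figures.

1.40

z = ln(S₂/S₁) / ln(A₂/A₁) = ln(13/8) / ln(11760/1522) = 0.4855 / 2.0447 = 0.2374
c = S₁ / A₁^z = 8 / 1522^0.2374 = 8 / 5.697 = 1.404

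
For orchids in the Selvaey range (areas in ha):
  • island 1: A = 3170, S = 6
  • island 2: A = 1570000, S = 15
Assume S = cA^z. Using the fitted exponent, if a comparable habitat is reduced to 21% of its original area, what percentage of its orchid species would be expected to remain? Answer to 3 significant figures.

z = ln(15/6) / ln(1570000/3170) = 0.9163 / 6.2051 = 0.1477
S_new/S_old = (A_new/A_old)^z = 0.21^0.1477 = exp(0.1477 × -1.5606) = 0.7942

79.4%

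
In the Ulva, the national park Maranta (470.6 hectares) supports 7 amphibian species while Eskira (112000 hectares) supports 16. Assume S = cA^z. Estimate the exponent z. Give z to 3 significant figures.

0.151

Taking logs: ln S = ln c + z ln A, so z = (ln S₂ − ln S₁)/(ln A₂ − ln A₁).
z = ln(16/7) / ln(112000/470.6) = ln(2.286) / ln(238) = 0.8267 / 5.4722 = 0.1511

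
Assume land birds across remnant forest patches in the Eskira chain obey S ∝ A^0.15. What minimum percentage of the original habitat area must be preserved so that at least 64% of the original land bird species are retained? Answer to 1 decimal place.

Need (A_new/A_old)^0.15 = 0.64, so A_new/A_old = 0.64^(1/0.15) = 0.64^6.667
ln(A_new/A_old) = ln 0.64 / 0.15 = -0.4463 / 0.15 = -2.9752
A_new/A_old = e^-2.9752 ≈ 0.05103

5.1%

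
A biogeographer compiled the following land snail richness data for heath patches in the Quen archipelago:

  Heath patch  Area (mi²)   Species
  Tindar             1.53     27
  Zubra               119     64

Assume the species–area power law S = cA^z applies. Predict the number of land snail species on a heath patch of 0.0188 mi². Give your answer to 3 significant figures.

z = ln(64/27) / ln(119/1.53) = 0.8630 / 4.3539 = 0.1982
c = 27 / 1.53^0.1982 = 27 / 1.088 = 24.82
S₃ = 24.82 × 0.0188^0.1982 = 24.82 × 0.4549 ≈ 11.29

11.3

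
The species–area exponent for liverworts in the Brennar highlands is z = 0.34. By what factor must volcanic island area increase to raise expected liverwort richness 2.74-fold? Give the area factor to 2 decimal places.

(A₂/A₁)^0.34 = 2.74, so A₂/A₁ = 2.74^(1/0.34) = 2.74^2.941
ln(A₂/A₁) = ln 2.74 / 0.34 = 1.0080 / 0.34 = 2.9646
A₂/A₁ = e^2.9646 ≈ 19.39

19.39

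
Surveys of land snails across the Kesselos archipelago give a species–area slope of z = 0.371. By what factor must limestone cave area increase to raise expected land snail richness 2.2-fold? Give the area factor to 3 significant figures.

(A₂/A₁)^0.371 = 2.2, so A₂/A₁ = 2.2^(1/0.371) = 2.2^2.695
ln(A₂/A₁) = ln 2.2 / 0.371 = 0.7885 / 0.371 = 2.1252
A₂/A₁ = e^2.1252 ≈ 8.375

8.37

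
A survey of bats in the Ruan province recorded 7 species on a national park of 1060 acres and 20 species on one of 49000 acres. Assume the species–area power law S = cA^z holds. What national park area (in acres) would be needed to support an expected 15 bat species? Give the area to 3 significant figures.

17100 acres

z = ln(20/7) / ln(49000/1060) = 1.0498 / 3.8336 = 0.2739
c = 7 / 1060^0.2739 = 7 / 6.737 = 1.039
A = (15/1.039)^(1/0.2739) ⇒ ln A = ln(14.44)/0.2739 = 9.7491
A = e^9.7491 ≈ 17138 acres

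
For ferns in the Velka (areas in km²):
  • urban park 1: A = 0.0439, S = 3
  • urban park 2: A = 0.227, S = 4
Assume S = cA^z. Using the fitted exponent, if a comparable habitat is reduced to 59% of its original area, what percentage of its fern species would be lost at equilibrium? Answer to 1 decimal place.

8.8%

z = ln(4/3) / ln(0.227/0.0439) = 0.2877 / 1.6430 = 0.1751
S_new/S_old = (A_new/A_old)^z = 0.59^0.1751 = exp(0.1751 × -0.5276) = 0.9118
Fraction lost = 1 − 0.9118 = 0.08825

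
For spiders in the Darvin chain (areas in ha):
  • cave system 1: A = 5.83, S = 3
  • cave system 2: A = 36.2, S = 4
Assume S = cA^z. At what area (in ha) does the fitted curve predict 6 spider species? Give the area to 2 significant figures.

z = ln(4/3) / ln(36.2/5.83) = 0.2877 / 1.8260 = 0.1575
c = 3 / 5.83^0.1575 = 3 / 1.32 = 2.272
A = (6/2.272)^(1/0.1575) ⇒ ln A = ln(2.64)/0.1575 = 6.1627
A = e^6.1627 ≈ 474.7 ha

470 ha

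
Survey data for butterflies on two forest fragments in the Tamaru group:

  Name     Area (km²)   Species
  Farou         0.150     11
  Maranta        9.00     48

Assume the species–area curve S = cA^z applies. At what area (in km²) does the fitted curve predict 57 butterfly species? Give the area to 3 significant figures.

z = ln(48/11) / ln(9/0.15) = 1.4733 / 4.0943 = 0.3598
c = 11 / 0.15^0.3598 = 11 / 0.5053 = 21.77
A = (57/21.77)^(1/0.3598) ⇒ ln A = ln(2.618)/0.3598 = 2.6748
A = e^2.6748 ≈ 14.51 km²

14.5 km²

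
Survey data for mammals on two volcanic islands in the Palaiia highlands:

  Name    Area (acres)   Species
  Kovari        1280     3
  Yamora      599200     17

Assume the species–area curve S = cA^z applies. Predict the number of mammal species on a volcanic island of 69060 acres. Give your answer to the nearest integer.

z = ln(17/3) / ln(599200/1280) = 1.7346 / 6.1487 = 0.2821
c = 3 / 1280^0.2821 = 3 / 7.526 = 0.3986
S₃ = 0.3986 × 69060^0.2821 = 0.3986 × 23.18 ≈ 9.241

9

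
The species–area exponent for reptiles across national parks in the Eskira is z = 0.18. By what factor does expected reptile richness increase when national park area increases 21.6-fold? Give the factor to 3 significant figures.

S₂/S₁ = (A₂/A₁)^z = 21.6^0.18
ln(S₂/S₁) = 0.18 × ln 21.6 = 0.18 × 3.0727 = 0.5531
S₂/S₁ = e^0.5531 ≈ 1.739

1.74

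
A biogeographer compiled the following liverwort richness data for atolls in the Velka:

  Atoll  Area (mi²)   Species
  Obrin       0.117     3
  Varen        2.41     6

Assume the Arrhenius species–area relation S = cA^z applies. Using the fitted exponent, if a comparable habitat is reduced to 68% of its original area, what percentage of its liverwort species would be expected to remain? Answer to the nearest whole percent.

92%

z = ln(6/3) / ln(2.41/0.117) = 0.6931 / 3.0252 = 0.2291
S_new/S_old = (A_new/A_old)^z = 0.68^0.2291 = exp(0.2291 × -0.3857) = 0.9154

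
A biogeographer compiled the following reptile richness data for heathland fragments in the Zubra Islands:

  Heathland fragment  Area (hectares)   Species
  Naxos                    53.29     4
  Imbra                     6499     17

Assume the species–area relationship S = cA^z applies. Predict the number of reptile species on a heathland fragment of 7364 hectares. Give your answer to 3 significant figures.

z = ln(17/4) / ln(6499/53.29) = 1.4469 / 4.8037 = 0.3012
c = 4 / 53.29^0.3012 = 4 / 3.312 = 1.208
S₃ = 1.208 × 7364^0.3012 = 1.208 × 14.62 ≈ 17.65

17.7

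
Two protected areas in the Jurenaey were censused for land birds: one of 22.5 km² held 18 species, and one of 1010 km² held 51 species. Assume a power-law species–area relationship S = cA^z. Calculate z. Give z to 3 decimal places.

0.274

Taking logs: ln S = ln c + z ln A, so z = (ln S₂ − ln S₁)/(ln A₂ − ln A₁).
z = ln(51/18) / ln(1010/22.5) = ln(2.833) / ln(44.89) = 1.0415 / 3.8042 = 0.2738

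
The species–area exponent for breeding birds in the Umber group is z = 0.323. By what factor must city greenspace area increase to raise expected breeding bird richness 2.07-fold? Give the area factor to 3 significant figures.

(A₂/A₁)^0.323 = 2.07, so A₂/A₁ = 2.07^(1/0.323) = 2.07^3.096
ln(A₂/A₁) = ln 2.07 / 0.323 = 0.7275 / 0.323 = 2.2525
A₂/A₁ = e^2.2525 ≈ 9.511

9.51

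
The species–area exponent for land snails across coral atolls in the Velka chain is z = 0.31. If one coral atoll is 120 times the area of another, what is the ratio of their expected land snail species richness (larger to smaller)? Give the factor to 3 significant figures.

S₂/S₁ = (A₂/A₁)^z = 120^0.31
ln(S₂/S₁) = 0.31 × ln 120 = 0.31 × 4.7875 = 1.4841
S₂/S₁ = e^1.4841 ≈ 4.411

4.41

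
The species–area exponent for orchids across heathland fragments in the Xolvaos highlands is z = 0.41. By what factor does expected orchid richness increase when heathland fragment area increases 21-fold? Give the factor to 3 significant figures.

S₂/S₁ = (A₂/A₁)^z = 21^0.41
ln(S₂/S₁) = 0.41 × ln 21 = 0.41 × 3.0445 = 1.2483
S₂/S₁ = e^1.2483 ≈ 3.484

3.48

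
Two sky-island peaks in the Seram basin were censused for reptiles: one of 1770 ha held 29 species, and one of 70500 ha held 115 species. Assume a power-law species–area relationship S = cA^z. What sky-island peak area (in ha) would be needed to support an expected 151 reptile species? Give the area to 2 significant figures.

z = ln(115/29) / ln(70500/1770) = 1.3776 / 3.6846 = 0.3739
c = 29 / 1770^0.3739 = 29 / 16.38 = 1.77
A = (151/1.77)^(1/0.3739) ⇒ ln A = ln(85.3)/0.3739 = 11.8918
A = e^11.8918 ≈ 146063 ha

150000 ha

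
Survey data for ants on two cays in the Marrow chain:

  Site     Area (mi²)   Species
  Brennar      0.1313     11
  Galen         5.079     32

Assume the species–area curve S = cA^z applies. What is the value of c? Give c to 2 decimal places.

z = ln(S₂/S₁) / ln(A₂/A₁) = ln(32/11) / ln(5.079/0.1313) = 1.0678 / 3.6554 = 0.2921
c = S₁ / A₁^z = 11 / 0.1313^0.2921 = 11 / 0.5526 = 19.91

19.91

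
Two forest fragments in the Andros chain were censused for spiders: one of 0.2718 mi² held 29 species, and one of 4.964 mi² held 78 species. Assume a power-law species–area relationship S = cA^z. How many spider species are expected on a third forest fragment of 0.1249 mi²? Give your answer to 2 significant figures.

z = ln(78/29) / ln(4.964/0.2718) = 0.9894 / 2.9049 = 0.3406
c = 29 / 0.2718^0.3406 = 29 / 0.6417 = 45.2
S₃ = 45.2 × 0.1249^0.3406 = 45.2 × 0.4924 ≈ 22.25

22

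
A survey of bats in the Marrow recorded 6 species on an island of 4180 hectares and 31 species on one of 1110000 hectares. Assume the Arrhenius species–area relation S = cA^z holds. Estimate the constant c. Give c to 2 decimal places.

z = ln(S₂/S₁) / ln(A₂/A₁) = ln(31/6) / ln(1110000/4180) = 1.6422 / 5.5818 = 0.2942
c = S₁ / A₁^z = 6 / 4180^0.2942 = 6 / 11.62 = 0.5161

0.52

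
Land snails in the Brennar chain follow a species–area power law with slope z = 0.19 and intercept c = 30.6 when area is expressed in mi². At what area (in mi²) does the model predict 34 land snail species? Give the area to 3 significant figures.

1.74 mi²

34 = 30.6 × A^0.19  ⇒  A^0.19 = 34/30.6 = 1.111
ln A = ln(1.111) / 0.19 = 0.1054 / 0.19 = 0.5545
A = e^0.5545 ≈ 1.741 mi²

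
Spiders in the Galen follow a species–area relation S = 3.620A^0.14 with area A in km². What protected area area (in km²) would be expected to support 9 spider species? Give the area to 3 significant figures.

9 = 3.62 × A^0.14  ⇒  A^0.14 = 9/3.62 = 2.486
ln A = ln(2.486) / 0.14 = 0.9108 / 0.14 = 6.5054
A = e^6.5054 ≈ 668.7 km²

669 km²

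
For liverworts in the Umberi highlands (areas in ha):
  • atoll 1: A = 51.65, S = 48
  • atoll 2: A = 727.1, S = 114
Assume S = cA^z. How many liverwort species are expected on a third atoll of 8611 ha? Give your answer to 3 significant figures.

z = ln(114/48) / ln(727.1/51.65) = 0.8650 / 2.6446 = 0.3271
c = 48 / 51.65^0.3271 = 48 / 3.633 = 13.21
S₃ = 13.21 × 8611^0.3271 = 13.21 × 19.37 ≈ 255.9

256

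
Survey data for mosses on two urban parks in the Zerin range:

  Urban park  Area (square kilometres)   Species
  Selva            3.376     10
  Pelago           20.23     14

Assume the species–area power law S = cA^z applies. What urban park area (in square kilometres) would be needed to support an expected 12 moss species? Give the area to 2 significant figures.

z = ln(14/10) / ln(20.23/3.376) = 0.3365 / 1.7905 = 0.1879
c = 10 / 3.376^0.1879 = 10 / 1.257 = 7.956
A = (12/7.956)^(1/0.1879) ⇒ ln A = ln(1.508)/0.1879 = 2.1869
A = e^2.1869 ≈ 8.907 square kilometres

8.9 square kilometres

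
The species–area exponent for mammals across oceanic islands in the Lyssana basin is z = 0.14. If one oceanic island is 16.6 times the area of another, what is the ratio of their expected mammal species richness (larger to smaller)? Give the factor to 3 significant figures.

1.48

S₂/S₁ = (A₂/A₁)^z = 16.6^0.14
ln(S₂/S₁) = 0.14 × ln 16.6 = 0.14 × 2.8094 = 0.3933
S₂/S₁ = e^0.3933 ≈ 1.482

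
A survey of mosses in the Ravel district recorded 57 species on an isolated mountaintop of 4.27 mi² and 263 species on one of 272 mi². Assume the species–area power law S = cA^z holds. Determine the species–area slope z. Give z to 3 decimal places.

Taking logs: ln S = ln c + z ln A, so z = (ln S₂ − ln S₁)/(ln A₂ − ln A₁).
z = ln(263/57) / ln(272/4.27) = ln(4.614) / ln(63.7) = 1.5291 / 4.1542 = 0.3681

0.368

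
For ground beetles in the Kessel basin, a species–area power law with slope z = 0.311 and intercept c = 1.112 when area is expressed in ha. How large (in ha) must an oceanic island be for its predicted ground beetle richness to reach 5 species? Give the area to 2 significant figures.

130 ha

5 = 1.112 × A^0.311  ⇒  A^0.311 = 5/1.112 = 4.496
ln A = ln(4.496) / 0.311 = 1.5033 / 0.311 = 4.8337
A = e^4.8337 ≈ 125.7 ha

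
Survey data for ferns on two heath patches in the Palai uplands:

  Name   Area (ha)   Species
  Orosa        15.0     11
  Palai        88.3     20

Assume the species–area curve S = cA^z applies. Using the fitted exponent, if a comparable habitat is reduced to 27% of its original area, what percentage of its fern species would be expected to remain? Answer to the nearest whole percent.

64%

z = ln(20/11) / ln(88.3/15) = 0.5978 / 1.7727 = 0.3372
S_new/S_old = (A_new/A_old)^z = 0.27^0.3372 = exp(0.3372 × -1.3093) = 0.643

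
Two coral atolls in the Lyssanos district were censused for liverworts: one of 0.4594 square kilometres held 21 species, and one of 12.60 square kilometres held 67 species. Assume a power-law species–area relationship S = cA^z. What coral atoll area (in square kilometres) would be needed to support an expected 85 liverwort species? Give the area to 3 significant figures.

24.9 square kilometres

z = ln(67/21) / ln(12.6/0.4594) = 1.1602 / 3.3115 = 0.3503
c = 21 / 0.4594^0.3503 = 21 / 0.7615 = 27.58
A = (85/27.58)^(1/0.3503) ⇒ ln A = ln(3.082)/0.3503 = 3.2129
A = e^3.2129 ≈ 24.85 square kilometres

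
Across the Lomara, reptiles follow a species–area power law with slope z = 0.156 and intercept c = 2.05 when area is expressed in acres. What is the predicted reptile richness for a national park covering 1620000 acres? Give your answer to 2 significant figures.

19

S = 2.05 × 1620000^0.156
ln S = ln 2.05 + 0.156 × ln 1620000 = 0.7178 + 0.156 × 14.2979 = 2.9483
S = e^2.9483 ≈ 19.07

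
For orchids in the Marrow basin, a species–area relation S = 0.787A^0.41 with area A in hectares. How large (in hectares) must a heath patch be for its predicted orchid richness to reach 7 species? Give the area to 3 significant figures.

207 hectares

7 = 0.787 × A^0.41  ⇒  A^0.41 = 7/0.787 = 8.895
ln A = ln(8.895) / 0.41 = 2.1854 / 0.41 = 5.3303
A = e^5.3303 ≈ 206.5 hectares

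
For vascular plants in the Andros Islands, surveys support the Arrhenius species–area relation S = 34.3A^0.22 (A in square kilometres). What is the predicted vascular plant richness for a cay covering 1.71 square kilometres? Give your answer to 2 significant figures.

S = 34.3 × 1.71^0.22
ln S = ln 34.3 + 0.22 × ln 1.71 = 3.5351 + 0.22 × 0.5365 = 3.6532
S = e^3.6532 ≈ 38.6

39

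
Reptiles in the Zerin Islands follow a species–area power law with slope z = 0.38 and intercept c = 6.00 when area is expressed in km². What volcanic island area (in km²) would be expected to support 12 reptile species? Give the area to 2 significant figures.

12 = 6 × A^0.38  ⇒  A^0.38 = 12/6 = 2
ln A = ln(2) / 0.38 = 0.6931 / 0.38 = 1.8241
A = e^1.8241 ≈ 6.197 km²

6.2 km²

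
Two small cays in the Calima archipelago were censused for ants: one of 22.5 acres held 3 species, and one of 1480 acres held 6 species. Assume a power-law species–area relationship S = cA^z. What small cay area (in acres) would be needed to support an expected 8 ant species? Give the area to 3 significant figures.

8410 acres

z = ln(6/3) / ln(1480/22.5) = 0.6931 / 4.1863 = 0.1656
c = 3 / 22.5^0.1656 = 3 / 1.675 = 1.792
A = (8/1.792)^(1/0.1656) ⇒ ln A = ln(4.465)/0.1656 = 9.0373
A = e^9.0373 ≈ 8411 acres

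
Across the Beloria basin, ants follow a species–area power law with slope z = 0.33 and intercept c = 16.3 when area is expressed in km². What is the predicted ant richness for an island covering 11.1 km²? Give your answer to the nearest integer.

S = 16.3 × 11.1^0.33
ln S = ln 16.3 + 0.33 × ln 11.1 = 2.7912 + 0.33 × 2.4069 = 3.5855
S = e^3.5855 ≈ 36.07

36 species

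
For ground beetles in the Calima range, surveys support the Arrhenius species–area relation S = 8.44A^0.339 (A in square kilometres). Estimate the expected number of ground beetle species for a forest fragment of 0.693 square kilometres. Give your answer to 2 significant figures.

7.5

S = 8.44 × 0.693^0.339
ln S = ln 8.44 + 0.339 × ln 0.693 = 2.1330 + 0.339 × -0.3667 = 2.0087
S = e^2.0087 ≈ 7.453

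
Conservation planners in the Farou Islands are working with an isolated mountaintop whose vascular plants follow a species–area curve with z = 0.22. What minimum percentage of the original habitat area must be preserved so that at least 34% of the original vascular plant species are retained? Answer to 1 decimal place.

0.7%

Need (A_new/A_old)^0.22 = 0.34, so A_new/A_old = 0.34^(1/0.22) = 0.34^4.545
ln(A_new/A_old) = ln 0.34 / 0.22 = -1.0788 / 0.22 = -4.9037
A_new/A_old = e^-4.9037 ≈ 0.007419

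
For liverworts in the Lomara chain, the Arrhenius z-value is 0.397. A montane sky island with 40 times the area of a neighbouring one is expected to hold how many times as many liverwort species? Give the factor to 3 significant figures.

4.33

S₂/S₁ = (A₂/A₁)^z = 40^0.397
ln(S₂/S₁) = 0.397 × ln 40 = 0.397 × 3.6889 = 1.4645
S₂/S₁ = e^1.4645 ≈ 4.325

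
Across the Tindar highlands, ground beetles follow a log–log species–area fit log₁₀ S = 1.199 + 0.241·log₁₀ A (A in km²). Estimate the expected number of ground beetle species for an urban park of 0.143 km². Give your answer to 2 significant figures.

S = 15.81 × 0.143^0.241
ln S = ln 15.81 + 0.241 × ln 0.143 = 2.7608 + 0.241 × -1.9449 = 2.2921
S = e^2.2921 ≈ 9.895

9.9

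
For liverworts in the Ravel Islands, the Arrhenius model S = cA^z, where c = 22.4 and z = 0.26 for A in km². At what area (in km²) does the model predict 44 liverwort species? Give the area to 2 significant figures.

13 km²

44 = 22.4 × A^0.26  ⇒  A^0.26 = 44/22.4 = 1.964
ln A = ln(1.964) / 0.26 = 0.6751 / 0.26 = 2.5966
A = e^2.5966 ≈ 13.42 km²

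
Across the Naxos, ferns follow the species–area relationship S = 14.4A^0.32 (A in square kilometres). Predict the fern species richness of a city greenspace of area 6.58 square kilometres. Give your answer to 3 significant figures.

S = 14.4 × 6.58^0.32 = 14.4 × 1.827 ≈ 26.31

26.3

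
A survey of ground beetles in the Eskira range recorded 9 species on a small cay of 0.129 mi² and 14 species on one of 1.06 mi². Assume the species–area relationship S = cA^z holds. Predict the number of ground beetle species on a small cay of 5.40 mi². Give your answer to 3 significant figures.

19.7

z = ln(14/9) / ln(1.06/0.129) = 0.4418 / 2.1062 = 0.2098
c = 9 / 0.129^0.2098 = 9 / 0.6508 = 13.83
S₃ = 13.83 × 5.4^0.2098 = 13.83 × 1.424 ≈ 19.7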